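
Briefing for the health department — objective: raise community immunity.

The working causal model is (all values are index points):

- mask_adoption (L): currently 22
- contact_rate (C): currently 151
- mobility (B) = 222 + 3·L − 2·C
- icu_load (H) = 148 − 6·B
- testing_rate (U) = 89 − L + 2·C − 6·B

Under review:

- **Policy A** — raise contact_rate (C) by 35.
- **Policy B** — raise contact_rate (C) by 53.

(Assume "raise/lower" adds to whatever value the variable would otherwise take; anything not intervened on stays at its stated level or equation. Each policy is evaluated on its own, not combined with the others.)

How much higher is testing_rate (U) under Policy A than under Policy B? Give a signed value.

-252

Policy A (C + 35):
  L = 22
  C = 151 + 35 = 186
  B = 222 + 3·22 − 2·186 = -84
  U = 89 − 22 + 2·186 − 6·(-84) = 943
Policy B (C + 53):
  L = 22
  C = 151 + 53 = 204
  B = 222 + 3·22 − 2·204 = -120
  U = 89 − 22 + 2·204 − 6·(-120) = 1195
U: 943 − 1195 = -252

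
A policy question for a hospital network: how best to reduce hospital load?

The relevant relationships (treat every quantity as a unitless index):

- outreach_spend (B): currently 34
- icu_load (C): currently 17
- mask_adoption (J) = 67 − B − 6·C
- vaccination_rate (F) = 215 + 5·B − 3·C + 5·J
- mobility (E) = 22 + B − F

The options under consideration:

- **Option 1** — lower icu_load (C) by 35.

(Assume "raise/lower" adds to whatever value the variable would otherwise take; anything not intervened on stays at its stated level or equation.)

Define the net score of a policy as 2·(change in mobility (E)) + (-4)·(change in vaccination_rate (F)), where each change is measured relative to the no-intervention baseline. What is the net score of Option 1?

Baseline:
  B = 34
  C = 17
  J = 67 − 34 − 6·17 = -69
  F = 215 + 5·34 − 3·17 + 5·(-69) = -11
  E = 22 + 34 − (-11) = 67
Option 1 (C − 35):
  B = 34
  C = 17 − 35 = -18
  J = 67 − 34 − 6·(-18) = 141
  F = 215 + 5·34 − 3·(-18) + 5·141 = 1144
  E = 22 + 34 − 1144 = -1088
ΔE = -1088 − 67 = -1155; ΔF = 1144 − (-11) = 1155
Score = 2·(-1155) + (-4)·1155 = -6930

-6930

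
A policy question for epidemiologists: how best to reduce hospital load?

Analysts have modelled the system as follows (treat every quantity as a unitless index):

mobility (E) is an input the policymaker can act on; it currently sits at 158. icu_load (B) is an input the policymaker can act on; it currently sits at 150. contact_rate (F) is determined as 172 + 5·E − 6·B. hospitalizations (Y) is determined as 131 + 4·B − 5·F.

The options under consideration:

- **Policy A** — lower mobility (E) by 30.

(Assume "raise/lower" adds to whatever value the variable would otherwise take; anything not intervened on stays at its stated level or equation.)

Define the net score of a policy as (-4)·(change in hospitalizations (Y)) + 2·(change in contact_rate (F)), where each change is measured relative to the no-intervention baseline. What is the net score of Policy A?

-3300

Baseline:
  E = 158
  B = 150
  F = 172 + 5·158 − 6·150 = 62
  Y = 131 + 4·150 − 5·62 = 421
Policy A (E − 30):
  E = 158 − 30 = 128
  B = 150
  F = 172 + 5·128 − 6·150 = -88
  Y = 131 + 4·150 − 5·(-88) = 1171
ΔY = 1171 − 421 = 750; ΔF = -88 − 62 = -150
Score = (-4)·750 + 2·(-150) = -3300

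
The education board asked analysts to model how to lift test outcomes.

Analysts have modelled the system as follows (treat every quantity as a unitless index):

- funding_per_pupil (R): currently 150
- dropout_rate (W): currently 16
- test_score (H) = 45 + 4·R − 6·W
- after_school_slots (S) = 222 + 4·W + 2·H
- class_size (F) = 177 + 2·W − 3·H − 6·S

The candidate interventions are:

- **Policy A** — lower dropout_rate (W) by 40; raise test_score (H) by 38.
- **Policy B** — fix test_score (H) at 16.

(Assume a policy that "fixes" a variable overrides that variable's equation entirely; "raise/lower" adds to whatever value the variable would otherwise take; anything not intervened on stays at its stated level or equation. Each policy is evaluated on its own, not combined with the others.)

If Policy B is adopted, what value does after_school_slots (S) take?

318

Policy B (H := 16):
  R = 150
  W = 16
  H = 16
  S = 222 + 4·16 + 2·16 = 318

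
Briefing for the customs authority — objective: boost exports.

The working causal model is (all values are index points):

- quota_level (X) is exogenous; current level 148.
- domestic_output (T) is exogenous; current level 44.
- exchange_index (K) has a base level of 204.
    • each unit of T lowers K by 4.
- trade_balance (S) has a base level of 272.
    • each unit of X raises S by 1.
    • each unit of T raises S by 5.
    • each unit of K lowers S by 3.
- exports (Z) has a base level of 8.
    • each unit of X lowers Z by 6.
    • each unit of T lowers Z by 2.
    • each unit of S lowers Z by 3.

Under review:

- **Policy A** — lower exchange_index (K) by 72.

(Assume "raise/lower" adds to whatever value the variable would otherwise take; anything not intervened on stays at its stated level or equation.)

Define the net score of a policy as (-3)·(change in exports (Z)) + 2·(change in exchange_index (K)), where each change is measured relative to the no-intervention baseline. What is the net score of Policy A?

1800

Baseline:
  X = 148
  T = 44
  K = 204 − 4·44 = 28
  S = 272 + 148 + 5·44 − 3·28 = 556
  Z = 8 − 6·148 − 2·44 − 3·556 = -2636
Policy A (K − 72):
  X = 148
  T = 44
  K = 204 − 4·44 (−72 from intervention) = -44
  S = 272 + 148 + 5·44 − 3·(-44) = 772
  Z = 8 − 6·148 − 2·44 − 3·772 = -3284
ΔZ = -3284 − (-2636) = -648; ΔK = -44 − 28 = -72
Score = (-3)·(-648) + 2·(-72) = 1800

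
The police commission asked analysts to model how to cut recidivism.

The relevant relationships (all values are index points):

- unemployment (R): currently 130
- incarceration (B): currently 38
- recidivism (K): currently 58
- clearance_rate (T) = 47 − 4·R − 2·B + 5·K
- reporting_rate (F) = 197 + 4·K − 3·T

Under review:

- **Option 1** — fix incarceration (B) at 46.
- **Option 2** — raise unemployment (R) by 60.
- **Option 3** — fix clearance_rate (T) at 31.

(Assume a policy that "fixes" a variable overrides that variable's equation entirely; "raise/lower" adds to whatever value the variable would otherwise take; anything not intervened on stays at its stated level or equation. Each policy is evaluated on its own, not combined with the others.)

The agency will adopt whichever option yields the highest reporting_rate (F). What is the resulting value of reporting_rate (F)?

Option 1 (B := 46):
  R = 130
  B = 46
  K = 58
  T = 47 − 4·130 − 2·46 + 5·58 = -275
  F = 197 + 4·58 − 3·(-275) = 1254
Option 2 (R + 60):
  R = 130 + 60 = 190
  B = 38
  K = 58
  T = 47 − 4·190 − 2·38 + 5·58 = -499
  F = 197 + 4·58 − 3·(-499) = 1926
Option 3 (T := 31):
  R = 130
  B = 38
  K = 58
  T = 31
  F = 197 + 4·58 − 3·31 = 336
Comparing — Option 1: F=1254, Option 2: F=1926, Option 3: F=336. Highest is 1926 (Option 2).

1926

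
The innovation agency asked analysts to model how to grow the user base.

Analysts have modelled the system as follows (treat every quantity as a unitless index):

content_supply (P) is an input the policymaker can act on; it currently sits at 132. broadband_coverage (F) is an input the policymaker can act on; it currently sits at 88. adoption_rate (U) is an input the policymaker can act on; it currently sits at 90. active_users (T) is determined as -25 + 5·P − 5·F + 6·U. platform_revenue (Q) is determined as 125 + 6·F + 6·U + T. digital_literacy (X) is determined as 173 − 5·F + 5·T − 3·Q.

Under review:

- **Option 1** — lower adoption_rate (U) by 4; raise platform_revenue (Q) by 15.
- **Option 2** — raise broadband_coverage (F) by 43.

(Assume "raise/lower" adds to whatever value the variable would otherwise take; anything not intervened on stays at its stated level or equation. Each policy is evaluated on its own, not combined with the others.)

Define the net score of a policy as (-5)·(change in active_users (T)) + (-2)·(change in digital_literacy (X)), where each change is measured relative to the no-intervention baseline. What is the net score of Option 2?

3913

Baseline:
  P = 132
  F = 88
  U = 90
  T = -25 + 5·132 − 5·88 + 6·90 = 735
  Q = 125 + 6·88 + 6·90 + 735 = 1928
  X = 173 − 5·88 + 5·735 − 3·1928 = -2376
Option 2 (F + 43):
  P = 132
  F = 88 + 43 = 131
  U = 90
  T = -25 + 5·132 − 5·131 + 6·90 = 520
  Q = 125 + 6·131 + 6·90 + 520 = 1971
  X = 173 − 5·131 + 5·520 − 3·1971 = -3795
ΔT = 520 − 735 = -215; ΔX = -3795 − (-2376) = -1419
Score = (-5)·(-215) + (-2)·(-1419) = 3913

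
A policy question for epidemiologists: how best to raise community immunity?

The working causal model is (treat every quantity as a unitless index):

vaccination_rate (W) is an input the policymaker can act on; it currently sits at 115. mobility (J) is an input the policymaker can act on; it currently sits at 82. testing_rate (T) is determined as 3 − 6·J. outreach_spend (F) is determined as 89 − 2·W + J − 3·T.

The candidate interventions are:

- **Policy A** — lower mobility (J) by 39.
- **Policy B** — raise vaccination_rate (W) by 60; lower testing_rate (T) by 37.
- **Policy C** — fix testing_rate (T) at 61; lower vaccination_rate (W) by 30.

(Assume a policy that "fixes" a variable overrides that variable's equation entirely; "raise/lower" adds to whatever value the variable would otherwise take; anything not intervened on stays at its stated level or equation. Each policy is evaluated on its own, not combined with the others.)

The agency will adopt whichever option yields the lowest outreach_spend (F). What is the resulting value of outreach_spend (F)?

Policy A (J − 39):
  W = 115
  J = 82 − 39 = 43
  T = 3 − 6·43 = -255
  F = 89 − 2·115 + 43 − 3·(-255) = 667
Policy B (W + 60, T − 37):
  W = 115 + 60 = 175
  J = 82
  T = 3 − 6·82 (−37 from intervention) = -526
  F = 89 − 2·175 + 82 − 3·(-526) = 1399
Policy C (T := 61, W − 30):
  W = 115 − 30 = 85
  J = 82
  T = 61
  F = 89 − 2·85 + 82 − 3·61 = -182
Comparing — Policy A: F=667, Policy B: F=1399, Policy C: F=-182. Lowest is -182 (Policy C).

-182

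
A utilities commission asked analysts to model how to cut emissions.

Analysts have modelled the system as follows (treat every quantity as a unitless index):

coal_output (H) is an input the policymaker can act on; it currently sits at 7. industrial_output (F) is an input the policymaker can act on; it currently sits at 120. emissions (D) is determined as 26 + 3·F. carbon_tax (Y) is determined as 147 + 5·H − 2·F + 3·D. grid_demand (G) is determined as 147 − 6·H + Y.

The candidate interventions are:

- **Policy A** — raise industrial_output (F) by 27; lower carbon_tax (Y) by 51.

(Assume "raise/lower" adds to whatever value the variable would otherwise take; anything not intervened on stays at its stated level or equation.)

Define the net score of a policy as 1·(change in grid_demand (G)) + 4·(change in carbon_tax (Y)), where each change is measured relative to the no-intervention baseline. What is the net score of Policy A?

Baseline:
  H = 7
  F = 120
  D = 26 + 3·120 = 386
  Y = 147 + 5·7 − 2·120 + 3·386 = 1100
  G = 147 − 6·7 + 1100 = 1205
Policy A (F + 27, Y − 51):
  H = 7
  F = 120 + 27 = 147
  D = 26 + 3·147 = 467
  Y = 147 + 5·7 − 2·147 + 3·467 (−51 from intervention) = 1238
  G = 147 − 6·7 + 1238 = 1343
ΔG = 1343 − 1205 = 138; ΔY = 1238 − 1100 = 138
Score = 1·138 + 4·138 = 690

690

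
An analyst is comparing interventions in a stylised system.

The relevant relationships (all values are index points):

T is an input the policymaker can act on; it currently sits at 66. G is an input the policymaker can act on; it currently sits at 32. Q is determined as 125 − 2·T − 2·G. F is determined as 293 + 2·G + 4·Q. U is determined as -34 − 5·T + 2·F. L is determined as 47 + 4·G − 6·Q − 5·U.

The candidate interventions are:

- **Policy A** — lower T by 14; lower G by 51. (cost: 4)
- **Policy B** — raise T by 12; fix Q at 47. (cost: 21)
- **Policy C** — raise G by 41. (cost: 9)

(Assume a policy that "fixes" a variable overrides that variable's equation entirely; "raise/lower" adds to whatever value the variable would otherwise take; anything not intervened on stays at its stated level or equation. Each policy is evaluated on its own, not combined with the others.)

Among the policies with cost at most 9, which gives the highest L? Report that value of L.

4807

Policy A (T − 14, G − 51):
  T = 66 − 14 = 52
  G = 32 − 51 = -19
  Q = 125 − 2·52 − 2·(-19) = 59
  F = 293 + 2·(-19) + 4·59 = 491
  U = -34 − 5·52 + 2·491 = 688
  L = 47 + 4·(-19) − 6·59 − 5·688 = -3823
Policy C (G + 41):
  T = 66
  G = 32 + 41 = 73
  Q = 125 − 2·66 − 2·73 = -153
  F = 293 + 2·73 + 4·(-153) = -173
  U = -34 − 5·66 + 2·(-173) = -710
  L = 47 + 4·73 − 6·(-153) − 5·(-710) = 4807
Comparing — Policy A: L=-3823, Policy C: L=4807. Highest is 4807 (Policy C).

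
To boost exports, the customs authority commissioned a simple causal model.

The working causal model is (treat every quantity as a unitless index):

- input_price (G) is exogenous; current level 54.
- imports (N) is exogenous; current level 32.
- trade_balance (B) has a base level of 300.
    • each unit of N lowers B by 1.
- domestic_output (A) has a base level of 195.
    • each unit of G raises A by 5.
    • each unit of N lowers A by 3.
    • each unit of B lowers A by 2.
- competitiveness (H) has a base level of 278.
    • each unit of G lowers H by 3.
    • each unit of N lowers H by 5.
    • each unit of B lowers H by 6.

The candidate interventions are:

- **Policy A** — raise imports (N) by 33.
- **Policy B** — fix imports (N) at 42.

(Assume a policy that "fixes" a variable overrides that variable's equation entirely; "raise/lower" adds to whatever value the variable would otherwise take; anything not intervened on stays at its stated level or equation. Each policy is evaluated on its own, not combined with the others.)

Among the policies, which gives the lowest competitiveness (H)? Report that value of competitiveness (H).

Policy A (N + 33):
  G = 54
  N = 32 + 33 = 65
  B = 300 − 65 = 235
  H = 278 − 3·54 − 5·65 − 6·235 = -1619
Policy B (N := 42):
  G = 54
  N = 42
  B = 300 − 42 = 258
  H = 278 − 3·54 − 5·42 − 6·258 = -1642
Comparing — Policy A: H=-1619, Policy B: H=-1642. Lowest is -1642 (Policy B).

-1642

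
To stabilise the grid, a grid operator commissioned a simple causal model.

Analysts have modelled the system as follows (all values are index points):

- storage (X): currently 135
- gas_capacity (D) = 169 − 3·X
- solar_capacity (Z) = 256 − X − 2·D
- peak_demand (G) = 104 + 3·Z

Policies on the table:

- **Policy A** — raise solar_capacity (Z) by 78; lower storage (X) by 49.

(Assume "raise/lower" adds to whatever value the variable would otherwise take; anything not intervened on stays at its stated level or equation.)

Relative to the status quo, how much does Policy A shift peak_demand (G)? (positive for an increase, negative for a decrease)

Baseline:
  X = 135
  D = 169 − 3·135 = -236
  Z = 256 − 135 − 2·(-236) = 593
  G = 104 + 3·593 = 1883
Policy A (Z + 78, X − 49):
  X = 135 − 49 = 86
  D = 169 − 3·86 = -89
  Z = 256 − 86 − 2·(-89) (+78 from intervention) = 426
  G = 104 + 3·426 = 1382
Change in G: 1382 − 1883 = -501

-501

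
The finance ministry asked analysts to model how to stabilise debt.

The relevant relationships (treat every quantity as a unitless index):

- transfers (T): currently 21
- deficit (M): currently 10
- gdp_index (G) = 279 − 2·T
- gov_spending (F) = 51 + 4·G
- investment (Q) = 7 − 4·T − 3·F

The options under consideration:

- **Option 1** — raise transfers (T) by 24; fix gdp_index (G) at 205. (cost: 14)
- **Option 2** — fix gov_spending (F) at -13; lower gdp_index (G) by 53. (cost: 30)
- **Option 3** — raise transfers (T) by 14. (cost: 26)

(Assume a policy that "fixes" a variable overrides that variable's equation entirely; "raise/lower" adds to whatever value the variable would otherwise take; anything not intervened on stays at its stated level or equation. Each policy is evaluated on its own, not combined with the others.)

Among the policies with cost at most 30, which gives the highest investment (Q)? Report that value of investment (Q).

Option 1 (T + 24, G := 205):
  T = 21 + 24 = 45
  G = 205
  F = 51 + 4·205 = 871
  Q = 7 − 4·45 − 3·871 = -2786
Option 2 (F := -13, G − 53):
  T = 21
  G = 279 − 2·21 (−53 from intervention) = 184
  F = -13
  Q = 7 − 4·21 − 3·(-13) = -38
Option 3 (T + 14):
  T = 21 + 14 = 35
  G = 279 − 2·35 = 209
  F = 51 + 4·209 = 887
  Q = 7 − 4·35 − 3·887 = -2794
Comparing — Option 1: Q=-2786, Option 2: Q=-38, Option 3: Q=-2794. Highest is -38 (Option 2).

-38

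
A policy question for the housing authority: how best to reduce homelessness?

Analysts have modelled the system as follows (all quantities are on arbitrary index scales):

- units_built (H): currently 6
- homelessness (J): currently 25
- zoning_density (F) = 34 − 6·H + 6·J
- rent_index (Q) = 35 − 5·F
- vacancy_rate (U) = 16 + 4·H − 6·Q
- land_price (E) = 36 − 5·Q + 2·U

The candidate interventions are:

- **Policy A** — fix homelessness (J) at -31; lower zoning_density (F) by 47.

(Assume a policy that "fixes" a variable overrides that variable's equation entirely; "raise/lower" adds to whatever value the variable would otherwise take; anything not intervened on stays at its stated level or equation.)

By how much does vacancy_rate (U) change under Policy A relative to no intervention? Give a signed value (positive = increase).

-11490

Baseline:
  H = 6
  J = 25
  F = 34 − 6·6 + 6·25 = 148
  Q = 35 − 5·148 = -705
  U = 16 + 4·6 − 6·(-705) = 4270
Policy A (J := -31, F − 47):
  H = 6
  J = -31
  F = 34 − 6·6 + 6·(-31) (−47 from intervention) = -235
  Q = 35 − 5·(-235) = 1210
  U = 16 + 4·6 − 6·1210 = -7220
Change in U: -7220 − 4270 = -11490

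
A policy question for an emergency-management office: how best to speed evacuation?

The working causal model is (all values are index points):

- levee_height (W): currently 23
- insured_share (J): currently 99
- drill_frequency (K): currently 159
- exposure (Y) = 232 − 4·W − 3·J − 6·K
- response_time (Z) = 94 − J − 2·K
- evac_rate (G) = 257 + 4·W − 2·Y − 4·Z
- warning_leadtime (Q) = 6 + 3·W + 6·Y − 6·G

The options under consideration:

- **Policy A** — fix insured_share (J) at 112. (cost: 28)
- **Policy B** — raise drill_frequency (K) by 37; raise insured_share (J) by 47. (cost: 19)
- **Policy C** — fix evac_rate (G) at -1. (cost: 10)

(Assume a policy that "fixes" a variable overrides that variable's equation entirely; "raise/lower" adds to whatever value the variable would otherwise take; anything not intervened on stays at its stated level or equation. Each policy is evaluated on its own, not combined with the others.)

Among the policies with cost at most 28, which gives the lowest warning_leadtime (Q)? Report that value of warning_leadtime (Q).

Policy A (J := 112):
  W = 23
  J = 112
  K = 159
  Y = 232 − 4·23 − 3·112 − 6·159 = -1150
  Z = 94 − 112 − 2·159 = -336
  G = 257 + 4·23 − 2·(-1150) − 4·(-336) = 3993
  Q = 6 + 3·23 + 6·(-1150) − 6·3993 = -30783
Policy B (K + 37, J + 47):
  W = 23
  J = 99 + 47 = 146
  K = 159 + 37 = 196
  Y = 232 − 4·23 − 3·146 − 6·196 = -1474
  Z = 94 − 146 − 2·196 = -444
  G = 257 + 4·23 − 2·(-1474) − 4·(-444) = 5073
  Q = 6 + 3·23 + 6·(-1474) − 6·5073 = -39207
Policy C (G := -1):
  W = 23
  J = 99
  K = 159
  Y = 232 − 4·23 − 3·99 − 6·159 = -1111
  Z = 94 − 99 − 2·159 = -323
  G = -1
  Q = 6 + 3·23 + 6·(-1111) − 6·(-1) = -6585
Comparing — Policy A: Q=-30783, Policy B: Q=-39207, Policy C: Q=-6585. Lowest is -39207 (Policy B).

-39207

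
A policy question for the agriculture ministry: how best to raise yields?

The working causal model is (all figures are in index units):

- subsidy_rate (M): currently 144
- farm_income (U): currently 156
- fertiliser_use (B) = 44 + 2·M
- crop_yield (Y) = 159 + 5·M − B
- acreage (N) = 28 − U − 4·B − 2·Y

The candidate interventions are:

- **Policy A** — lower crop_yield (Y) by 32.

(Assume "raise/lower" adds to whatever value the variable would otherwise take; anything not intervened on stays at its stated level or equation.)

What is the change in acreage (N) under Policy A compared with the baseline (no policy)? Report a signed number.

64

Baseline:
  M = 144
  U = 156
  B = 44 + 2·144 = 332
  Y = 159 + 5·144 − 332 = 547
  N = 28 − 156 − 4·332 − 2·547 = -2550
Policy A (Y − 32):
  M = 144
  U = 156
  B = 44 + 2·144 = 332
  Y = 159 + 5·144 − 332 (−32 from intervention) = 515
  N = 28 − 156 − 4·332 − 2·515 = -2486
Change in N: -2486 − (-2550) = 64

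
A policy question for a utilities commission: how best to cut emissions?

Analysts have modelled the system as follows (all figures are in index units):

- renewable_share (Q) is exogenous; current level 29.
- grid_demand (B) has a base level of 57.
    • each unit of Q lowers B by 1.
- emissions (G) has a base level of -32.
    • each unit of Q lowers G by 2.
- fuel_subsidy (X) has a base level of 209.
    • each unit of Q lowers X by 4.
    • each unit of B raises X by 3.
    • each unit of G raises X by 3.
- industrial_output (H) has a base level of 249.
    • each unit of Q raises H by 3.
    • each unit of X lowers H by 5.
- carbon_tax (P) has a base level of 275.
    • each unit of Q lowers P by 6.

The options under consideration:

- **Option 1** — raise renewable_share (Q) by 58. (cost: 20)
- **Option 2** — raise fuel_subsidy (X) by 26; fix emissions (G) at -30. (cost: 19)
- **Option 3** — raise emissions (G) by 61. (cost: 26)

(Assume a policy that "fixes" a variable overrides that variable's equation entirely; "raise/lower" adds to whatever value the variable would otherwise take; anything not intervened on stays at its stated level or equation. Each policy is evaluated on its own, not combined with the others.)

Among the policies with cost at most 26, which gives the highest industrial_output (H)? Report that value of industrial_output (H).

Option 1 (Q + 58):
  Q = 29 + 58 = 87
  B = 57 − 87 = -30
  G = -32 − 2·87 = -206
  X = 209 − 4·87 + 3·(-30) + 3·(-206) = -847
  H = 249 + 3·87 − 5·(-847) = 4745
Option 2 (X + 26, G := -30):
  Q = 29
  B = 57 − 29 = 28
  G = -30
  X = 209 − 4·29 + 3·28 + 3·(-30) (+26 from intervention) = 113
  H = 249 + 3·29 − 5·113 = -229
Option 3 (G + 61):
  Q = 29
  B = 57 − 29 = 28
  G = -32 − 2·29 (+61 from intervention) = -29
  X = 209 − 4·29 + 3·28 + 3·(-29) = 90
  H = 249 + 3·29 − 5·90 = -114
Comparing — Option 1: H=4745, Option 2: H=-229, Option 3: H=-114. Highest is 4745 (Option 1).

4745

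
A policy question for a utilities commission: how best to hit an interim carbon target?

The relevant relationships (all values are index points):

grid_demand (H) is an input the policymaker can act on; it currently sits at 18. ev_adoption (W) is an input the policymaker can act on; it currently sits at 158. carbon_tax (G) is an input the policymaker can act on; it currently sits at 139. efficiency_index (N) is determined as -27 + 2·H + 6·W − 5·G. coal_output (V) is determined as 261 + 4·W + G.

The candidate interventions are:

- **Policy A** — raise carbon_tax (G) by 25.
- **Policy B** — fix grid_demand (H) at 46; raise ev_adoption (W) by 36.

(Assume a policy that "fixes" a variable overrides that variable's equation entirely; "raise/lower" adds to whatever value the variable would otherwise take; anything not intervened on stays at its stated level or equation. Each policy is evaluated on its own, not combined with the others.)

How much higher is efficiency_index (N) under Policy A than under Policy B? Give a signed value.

-397

Policy A (G + 25):
  H = 18
  W = 158
  G = 139 + 25 = 164
  N = -27 + 2·18 + 6·158 − 5·164 = 137
Policy B (H := 46, W + 36):
  H = 46
  W = 158 + 36 = 194
  G = 139
  N = -27 + 2·46 + 6·194 − 5·139 = 534
N: 137 − 534 = -397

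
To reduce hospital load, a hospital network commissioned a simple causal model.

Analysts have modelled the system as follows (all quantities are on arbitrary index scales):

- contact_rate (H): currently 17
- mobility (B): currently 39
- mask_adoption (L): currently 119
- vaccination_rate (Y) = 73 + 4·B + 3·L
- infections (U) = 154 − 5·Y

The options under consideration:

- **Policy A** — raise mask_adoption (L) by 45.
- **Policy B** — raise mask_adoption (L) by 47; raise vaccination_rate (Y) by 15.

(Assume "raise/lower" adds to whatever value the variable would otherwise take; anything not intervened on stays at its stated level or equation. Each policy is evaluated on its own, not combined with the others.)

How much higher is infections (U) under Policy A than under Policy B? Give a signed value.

Policy A (L + 45):
  B = 39
  L = 119 + 45 = 164
  Y = 73 + 4·39 + 3·164 = 721
  U = 154 − 5·721 = -3451
Policy B (L + 47, Y + 15):
  B = 39
  L = 119 + 47 = 166
  Y = 73 + 4·39 + 3·166 (+15 from intervention) = 742
  U = 154 − 5·742 = -3556
U: -3451 − (-3556) = 105

105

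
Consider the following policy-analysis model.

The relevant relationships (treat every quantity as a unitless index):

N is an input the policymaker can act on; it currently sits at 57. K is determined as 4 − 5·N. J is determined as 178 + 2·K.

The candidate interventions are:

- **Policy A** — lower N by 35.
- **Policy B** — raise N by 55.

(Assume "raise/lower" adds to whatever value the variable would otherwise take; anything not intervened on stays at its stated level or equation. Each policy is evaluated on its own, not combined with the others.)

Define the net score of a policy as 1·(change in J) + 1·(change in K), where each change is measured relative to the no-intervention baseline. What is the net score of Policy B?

Baseline:
  N = 57
  K = 4 − 5·57 = -281
  J = 178 + 2·(-281) = -384
Policy B (N + 55):
  N = 57 + 55 = 112
  K = 4 − 5·112 = -556
  J = 178 + 2·(-556) = -934
ΔJ = -934 − (-384) = -550; ΔK = -556 − (-281) = -275
Score = 1·(-550) + 1·(-275) = -825

-825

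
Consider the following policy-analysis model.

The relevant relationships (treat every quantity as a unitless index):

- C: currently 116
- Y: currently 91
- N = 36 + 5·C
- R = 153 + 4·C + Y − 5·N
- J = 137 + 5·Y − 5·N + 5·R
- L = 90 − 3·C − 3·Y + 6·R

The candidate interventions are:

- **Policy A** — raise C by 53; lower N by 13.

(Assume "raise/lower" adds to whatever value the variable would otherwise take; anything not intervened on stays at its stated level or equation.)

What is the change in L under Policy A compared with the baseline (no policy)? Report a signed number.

Baseline:
  C = 116
  Y = 91
  N = 36 + 5·116 = 616
  R = 153 + 4·116 + 91 − 5·616 = -2372
  L = 90 − 3·116 − 3·91 + 6·(-2372) = -14763
Policy A (C + 53, N − 13):
  C = 116 + 53 = 169
  Y = 91
  N = 36 + 5·169 (−13 from intervention) = 868
  R = 153 + 4·169 + 91 − 5·868 = -3420
  L = 90 − 3·169 − 3·91 + 6·(-3420) = -21210
Change in L: -21210 − (-14763) = -6447

-6447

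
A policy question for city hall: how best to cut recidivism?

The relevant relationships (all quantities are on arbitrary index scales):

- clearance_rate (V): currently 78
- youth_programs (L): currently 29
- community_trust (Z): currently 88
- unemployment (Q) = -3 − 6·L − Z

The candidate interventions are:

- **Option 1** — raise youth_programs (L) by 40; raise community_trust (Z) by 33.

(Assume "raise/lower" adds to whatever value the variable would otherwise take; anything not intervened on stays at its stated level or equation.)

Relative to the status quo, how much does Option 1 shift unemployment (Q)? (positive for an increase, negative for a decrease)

-273

Baseline:
  L = 29
  Z = 88
  Q = -3 − 6·29 − 88 = -265
Option 1 (L + 40, Z + 33):
  L = 29 + 40 = 69
  Z = 88 + 33 = 121
  Q = -3 − 6·69 − 121 = -538
Change in Q: -538 − (-265) = -273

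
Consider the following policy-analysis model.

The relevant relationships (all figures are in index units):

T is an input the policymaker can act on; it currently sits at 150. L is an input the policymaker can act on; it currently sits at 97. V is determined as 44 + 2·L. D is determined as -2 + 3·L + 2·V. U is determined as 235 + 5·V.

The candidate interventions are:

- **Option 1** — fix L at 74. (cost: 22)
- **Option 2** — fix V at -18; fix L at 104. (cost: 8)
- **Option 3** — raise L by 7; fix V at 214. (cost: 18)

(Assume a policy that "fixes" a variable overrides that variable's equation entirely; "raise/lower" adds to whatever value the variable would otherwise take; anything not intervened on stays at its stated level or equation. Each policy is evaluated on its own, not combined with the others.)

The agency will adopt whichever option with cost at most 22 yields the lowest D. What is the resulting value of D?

Option 1 (L := 74):
  L = 74
  V = 44 + 2·74 = 192
  D = -2 + 3·74 + 2·192 = 604
Option 2 (V := -18, L := 104):
  L = 104
  V = -18
  D = -2 + 3·104 + 2·(-18) = 274
Option 3 (L + 7, V := 214):
  L = 97 + 7 = 104
  V = 214
  D = -2 + 3·104 + 2·214 = 738
Comparing — Option 1: D=604, Option 2: D=274, Option 3: D=738. Lowest is 274 (Option 2).

274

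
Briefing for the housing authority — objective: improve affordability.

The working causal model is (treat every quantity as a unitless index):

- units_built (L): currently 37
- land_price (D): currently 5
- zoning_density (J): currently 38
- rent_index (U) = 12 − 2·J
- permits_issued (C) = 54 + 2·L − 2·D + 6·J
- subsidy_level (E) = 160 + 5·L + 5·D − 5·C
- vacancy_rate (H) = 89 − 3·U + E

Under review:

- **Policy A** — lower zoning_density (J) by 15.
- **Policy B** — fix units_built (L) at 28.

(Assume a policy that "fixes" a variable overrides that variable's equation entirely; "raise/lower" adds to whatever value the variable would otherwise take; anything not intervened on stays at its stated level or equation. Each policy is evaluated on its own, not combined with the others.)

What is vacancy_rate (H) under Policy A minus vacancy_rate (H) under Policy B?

Policy A (J − 15):
  L = 37
  D = 5
  J = 38 − 15 = 23
  U = 12 − 2·23 = -34
  C = 54 + 2·37 − 2·5 + 6·23 = 256
  E = 160 + 5·37 + 5·5 − 5·256 = -910
  H = 89 − 3·(-34) + (-910) = -719
Policy B (L := 28):
  L = 28
  D = 5
  J = 38
  U = 12 − 2·38 = -64
  C = 54 + 2·28 − 2·5 + 6·38 = 328
  E = 160 + 5·28 + 5·5 − 5·328 = -1315
  H = 89 − 3·(-64) + (-1315) = -1034
H: -719 − (-1034) = 315

315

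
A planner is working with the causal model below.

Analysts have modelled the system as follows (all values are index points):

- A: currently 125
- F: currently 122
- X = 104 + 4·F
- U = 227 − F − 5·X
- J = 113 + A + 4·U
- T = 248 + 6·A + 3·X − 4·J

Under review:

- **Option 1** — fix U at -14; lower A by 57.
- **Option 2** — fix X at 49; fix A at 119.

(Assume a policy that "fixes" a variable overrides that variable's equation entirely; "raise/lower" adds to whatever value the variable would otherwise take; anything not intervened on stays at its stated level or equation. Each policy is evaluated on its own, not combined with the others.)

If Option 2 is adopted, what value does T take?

Option 2 (X := 49, A := 119):
  A = 119
  F = 122
  X = 49
  U = 227 − 122 − 5·49 = -140
  J = 113 + 119 + 4·(-140) = -328
  T = 248 + 6·119 + 3·49 − 4·(-328) = 2421

2421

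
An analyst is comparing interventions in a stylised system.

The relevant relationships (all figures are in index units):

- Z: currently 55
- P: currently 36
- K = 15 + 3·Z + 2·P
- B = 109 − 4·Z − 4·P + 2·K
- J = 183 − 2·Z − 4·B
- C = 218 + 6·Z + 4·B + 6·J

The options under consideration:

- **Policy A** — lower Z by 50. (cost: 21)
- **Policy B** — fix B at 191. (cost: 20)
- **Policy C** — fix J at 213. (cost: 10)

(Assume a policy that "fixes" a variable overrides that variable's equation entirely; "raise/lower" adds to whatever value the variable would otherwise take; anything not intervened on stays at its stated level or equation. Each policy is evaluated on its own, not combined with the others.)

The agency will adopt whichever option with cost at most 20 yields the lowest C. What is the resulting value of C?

Policy B (B := 191):
  Z = 55
  P = 36
  K = 15 + 3·55 + 2·36 = 252
  B = 191
  J = 183 − 2·55 − 4·191 = -691
  C = 218 + 6·55 + 4·191 + 6·(-691) = -2834
Policy C (J := 213):
  Z = 55
  P = 36
  K = 15 + 3·55 + 2·36 = 252
  B = 109 − 4·55 − 4·36 + 2·252 = 249
  J = 213
  C = 218 + 6·55 + 4·249 + 6·213 = 2822
Comparing — Policy B: C=-2834, Policy C: C=2822. Lowest is -2834 (Policy B).

-2834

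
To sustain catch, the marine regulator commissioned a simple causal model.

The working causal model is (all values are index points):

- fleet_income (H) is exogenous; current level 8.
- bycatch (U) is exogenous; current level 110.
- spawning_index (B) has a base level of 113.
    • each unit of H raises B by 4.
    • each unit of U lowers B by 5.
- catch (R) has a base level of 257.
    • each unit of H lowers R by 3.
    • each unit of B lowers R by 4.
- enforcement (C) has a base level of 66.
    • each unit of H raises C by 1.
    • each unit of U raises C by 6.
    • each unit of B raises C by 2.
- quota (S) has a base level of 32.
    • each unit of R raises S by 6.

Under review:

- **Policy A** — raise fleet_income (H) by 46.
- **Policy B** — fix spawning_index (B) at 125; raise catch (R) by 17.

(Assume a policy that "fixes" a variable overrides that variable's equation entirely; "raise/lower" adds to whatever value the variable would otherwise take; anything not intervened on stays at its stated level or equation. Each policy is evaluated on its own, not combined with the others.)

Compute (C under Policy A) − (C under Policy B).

Policy A (H + 46):
  H = 8 + 46 = 54
  U = 110
  B = 113 + 4·54 − 5·110 = -221
  C = 66 + 54 + 6·110 + 2·(-221) = 338
Policy B (B := 125, R + 17):
  H = 8
  U = 110
  B = 125
  C = 66 + 8 + 6·110 + 2·125 = 984
C: 338 − 984 = -646

-646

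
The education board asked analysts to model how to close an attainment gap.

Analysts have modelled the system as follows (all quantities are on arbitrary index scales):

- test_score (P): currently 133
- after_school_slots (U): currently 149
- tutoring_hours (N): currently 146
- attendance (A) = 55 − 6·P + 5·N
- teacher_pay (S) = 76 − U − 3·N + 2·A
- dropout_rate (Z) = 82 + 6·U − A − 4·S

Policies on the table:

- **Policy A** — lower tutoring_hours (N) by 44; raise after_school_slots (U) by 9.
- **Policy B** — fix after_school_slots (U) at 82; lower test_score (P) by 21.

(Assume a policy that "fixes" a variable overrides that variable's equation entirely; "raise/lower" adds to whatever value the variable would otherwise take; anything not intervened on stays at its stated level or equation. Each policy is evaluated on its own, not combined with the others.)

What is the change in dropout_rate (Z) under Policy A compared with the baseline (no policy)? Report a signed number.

1542

Baseline:
  P = 133
  U = 149
  N = 146
  A = 55 − 6·133 + 5·146 = -13
  S = 76 − 149 − 3·146 + 2·(-13) = -537
  Z = 82 + 6·149 − (-13) − 4·(-537) = 3137
Policy A (N − 44, U + 9):
  P = 133
  U = 149 + 9 = 158
  N = 146 − 44 = 102
  A = 55 − 6·133 + 5·102 = -233
  S = 76 − 158 − 3·102 + 2·(-233) = -854
  Z = 82 + 6·158 − (-233) − 4·(-854) = 4679
Change in Z: 4679 − 3137 = 1542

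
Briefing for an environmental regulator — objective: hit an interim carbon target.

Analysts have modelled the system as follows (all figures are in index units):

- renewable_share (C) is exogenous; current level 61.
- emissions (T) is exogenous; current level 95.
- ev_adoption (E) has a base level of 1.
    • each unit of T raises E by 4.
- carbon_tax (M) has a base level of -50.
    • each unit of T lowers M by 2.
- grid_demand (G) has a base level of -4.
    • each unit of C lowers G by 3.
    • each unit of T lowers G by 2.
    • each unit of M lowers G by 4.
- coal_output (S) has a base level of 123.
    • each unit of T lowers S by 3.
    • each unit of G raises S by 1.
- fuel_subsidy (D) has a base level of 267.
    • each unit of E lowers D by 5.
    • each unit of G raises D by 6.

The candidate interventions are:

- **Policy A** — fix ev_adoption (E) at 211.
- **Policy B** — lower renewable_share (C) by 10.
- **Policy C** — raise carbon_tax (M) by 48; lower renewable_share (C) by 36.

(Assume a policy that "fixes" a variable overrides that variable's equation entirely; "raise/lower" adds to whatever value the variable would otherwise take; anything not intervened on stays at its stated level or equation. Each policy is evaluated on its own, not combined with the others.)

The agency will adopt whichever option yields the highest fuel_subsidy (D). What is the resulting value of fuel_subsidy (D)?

Policy A (E := 211):
  C = 61
  T = 95
  E = 211
  M = -50 − 2·95 = -240
  G = -4 − 3·61 − 2·95 − 4·(-240) = 583
  D = 267 − 5·211 + 6·583 = 2710
Policy B (C − 10):
  C = 61 − 10 = 51
  T = 95
  E = 1 + 4·95 = 381
  M = -50 − 2·95 = -240
  G = -4 − 3·51 − 2·95 − 4·(-240) = 613
  D = 267 − 5·381 + 6·613 = 2040
Policy C (M + 48, C − 36):
  C = 61 − 36 = 25
  T = 95
  E = 1 + 4·95 = 381
  M = -50 − 2·95 (+48 from intervention) = -192
  G = -4 − 3·25 − 2·95 − 4·(-192) = 499
  D = 267 − 5·381 + 6·499 = 1356
Comparing — Policy A: D=2710, Policy B: D=2040, Policy C: D=1356. Highest is 2710 (Policy A).

2710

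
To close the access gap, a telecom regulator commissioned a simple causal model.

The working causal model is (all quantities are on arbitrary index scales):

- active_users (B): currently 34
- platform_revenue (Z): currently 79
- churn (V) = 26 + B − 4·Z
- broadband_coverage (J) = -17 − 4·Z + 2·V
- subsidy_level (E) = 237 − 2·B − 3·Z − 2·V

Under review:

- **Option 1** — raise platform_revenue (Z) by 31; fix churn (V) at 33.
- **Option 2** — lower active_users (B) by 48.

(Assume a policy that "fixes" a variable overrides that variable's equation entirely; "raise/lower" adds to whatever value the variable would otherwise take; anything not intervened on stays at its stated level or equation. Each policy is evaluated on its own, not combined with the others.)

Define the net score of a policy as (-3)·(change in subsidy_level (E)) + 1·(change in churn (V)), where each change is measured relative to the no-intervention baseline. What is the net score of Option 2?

Baseline:
  B = 34
  Z = 79
  V = 26 + 34 − 4·79 = -256
  E = 237 − 2·34 − 3·79 − 2·(-256) = 444
Option 2 (B − 48):
  B = 34 − 48 = -14
  Z = 79
  V = 26 + (-14) − 4·79 = -304
  E = 237 − 2·(-14) − 3·79 − 2·(-304) = 636
ΔE = 636 − 444 = 192; ΔV = -304 − (-256) = -48
Score = (-3)·192 + 1·(-48) = -624

-624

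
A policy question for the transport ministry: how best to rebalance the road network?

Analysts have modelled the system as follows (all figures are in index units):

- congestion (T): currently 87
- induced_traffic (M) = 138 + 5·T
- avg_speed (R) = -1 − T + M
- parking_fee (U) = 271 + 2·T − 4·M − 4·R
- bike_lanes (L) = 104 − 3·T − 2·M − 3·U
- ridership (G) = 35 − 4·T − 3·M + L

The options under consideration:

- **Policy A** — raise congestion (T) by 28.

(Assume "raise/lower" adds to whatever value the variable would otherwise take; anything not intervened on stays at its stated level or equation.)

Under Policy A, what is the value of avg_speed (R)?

Policy A (T + 28):
  T = 87 + 28 = 115
  M = 138 + 5·115 = 713
  R = -1 − 115 + 713 = 597

597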